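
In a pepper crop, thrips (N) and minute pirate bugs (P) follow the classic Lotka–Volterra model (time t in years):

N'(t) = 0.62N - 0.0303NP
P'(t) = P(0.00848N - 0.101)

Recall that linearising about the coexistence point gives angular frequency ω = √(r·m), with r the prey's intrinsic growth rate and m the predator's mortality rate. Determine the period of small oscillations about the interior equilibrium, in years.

T ≈ 25.1 years

Here r = 0.62 and m = 0.101, so r·m = 0.0626.
ω = √0.0626 = 0.25 per year, hence T = 2π/ω ≈ 25.1 years.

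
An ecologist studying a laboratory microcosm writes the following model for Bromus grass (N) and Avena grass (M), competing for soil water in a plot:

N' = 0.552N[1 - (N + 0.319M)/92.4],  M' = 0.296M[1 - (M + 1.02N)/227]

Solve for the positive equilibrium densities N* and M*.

Setting both brackets to zero gives the nullclines N + 0.319M = 92.4 and 1.02N + M = 227.
Substituting M = 227 - 1.02N into the first: N(1 - 0.319·1.02) = 92.4 - 0.319·227.
So N* = 20/0.675 = 29.6, and then M* = 227 - 1.02·29.6 = 197.

N* ≈ 29.6, M* ≈ 197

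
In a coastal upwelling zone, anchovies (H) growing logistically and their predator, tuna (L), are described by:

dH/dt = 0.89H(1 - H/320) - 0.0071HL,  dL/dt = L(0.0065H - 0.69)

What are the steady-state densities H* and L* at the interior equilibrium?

H* ≈ 106, L* ≈ 83.8

From dL/dt = 0 with L > 0: 0.0065H* = 0.69, so H* = 106.
Substitute into dH/dt = 0: 0.89(1 - 106/320) = 0.0071L*.
The bracket is 0.668, giving L* = 0.595/0.0071 = 83.8.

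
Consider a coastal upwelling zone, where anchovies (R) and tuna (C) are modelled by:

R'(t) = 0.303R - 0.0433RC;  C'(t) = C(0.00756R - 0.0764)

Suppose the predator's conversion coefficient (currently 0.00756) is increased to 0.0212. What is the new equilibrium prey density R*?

At the interior fixed point, setting dC/dt = 0 with C > 0 fixes R* = (predator death rate)/(RC coefficient) — independent of the other coefficients.
With the change, R* = 0.0764/0.0212 = 3.6; it falls from 10.1.

R* ≈ 3.6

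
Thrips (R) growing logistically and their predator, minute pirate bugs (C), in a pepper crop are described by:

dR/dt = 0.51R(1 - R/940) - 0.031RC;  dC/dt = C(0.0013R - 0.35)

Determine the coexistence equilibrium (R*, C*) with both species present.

From dC/dt = 0 with C > 0: 0.0013R* = 0.35, so R* = 269.
Substitute into dR/dt = 0: 0.51(1 - 269/940) = 0.031C*.
The bracket is 0.714, giving C* = 0.364/0.031 = 11.7.

R* ≈ 269, C* ≈ 11.7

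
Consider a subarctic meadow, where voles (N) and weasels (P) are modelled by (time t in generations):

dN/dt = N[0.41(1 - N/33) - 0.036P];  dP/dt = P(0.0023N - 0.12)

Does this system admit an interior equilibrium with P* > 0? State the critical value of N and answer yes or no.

The predator equation gives dP/dt > 0 only when N > 0.12/0.0023 = 52.2.
Without the predator, N → K = 33. Since 33 < 52.2, the predator cannot invade.

Threshold N = 52.2; K < 52.2, so no, the predator goes extinct.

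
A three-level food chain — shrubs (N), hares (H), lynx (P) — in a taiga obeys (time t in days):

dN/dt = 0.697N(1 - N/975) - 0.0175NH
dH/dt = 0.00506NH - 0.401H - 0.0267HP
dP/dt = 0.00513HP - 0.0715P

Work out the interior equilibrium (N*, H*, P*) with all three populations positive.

N* ≈ 634, H* ≈ 13.9, P* ≈ 105

From dP/dt = 0: 0.00513H* = 0.0715, so H* = 13.9.
From dN/dt = 0: 0.697(1 - N*/975) = 0.0175·13.9, giving N* = 975·(1 - 0.35) = 634.
From dH/dt = 0: 0.00506·634 - 0.401 = 0.0267P*, so P* = 2.81/0.0267 = 105.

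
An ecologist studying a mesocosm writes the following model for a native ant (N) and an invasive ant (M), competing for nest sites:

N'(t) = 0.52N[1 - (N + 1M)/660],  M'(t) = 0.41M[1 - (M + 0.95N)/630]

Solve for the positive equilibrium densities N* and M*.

Setting both brackets to zero gives the nullclines N + 1M = 660 and 0.95N + M = 630.
Substituting M = 630 - 0.95N into the first: N(1 - 1·0.95) = 660 - 1·630.
So N* = 30/0.05 = 600, and then M* = 630 - 0.95·600 = 60.

N* ≈ 600, M* ≈ 60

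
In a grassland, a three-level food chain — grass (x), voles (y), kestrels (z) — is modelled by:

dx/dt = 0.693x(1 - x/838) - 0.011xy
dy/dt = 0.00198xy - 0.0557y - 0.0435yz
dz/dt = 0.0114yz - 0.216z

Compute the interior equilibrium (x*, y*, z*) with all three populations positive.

From dz/dt = 0: 0.0114y* = 0.216, so y* = 18.9.
From dx/dt = 0: 0.693(1 - x*/838) = 0.011·18.9, giving x* = 838·(1 - 0.301) = 586.
From dy/dt = 0: 0.00198·586 - 0.0557 = 0.0435z*, so z* = 1.1/0.0435 = 25.4.

x* ≈ 586, y* ≈ 18.9, z* ≈ 25.4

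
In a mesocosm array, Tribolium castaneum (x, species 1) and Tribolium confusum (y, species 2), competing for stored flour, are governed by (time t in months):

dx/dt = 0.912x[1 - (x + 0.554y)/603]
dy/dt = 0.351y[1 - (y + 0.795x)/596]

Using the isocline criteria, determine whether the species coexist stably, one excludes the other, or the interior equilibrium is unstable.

stable coexistence

Compare the nullcline intercepts: K1/α12 = 603/0.554 = 1090 > K2 = 596; K2/α21 = 596/0.795 = 750 > K1 = 603.
Since both inequalities hold, each species can invade when rare, so the interior equilibrium is stable.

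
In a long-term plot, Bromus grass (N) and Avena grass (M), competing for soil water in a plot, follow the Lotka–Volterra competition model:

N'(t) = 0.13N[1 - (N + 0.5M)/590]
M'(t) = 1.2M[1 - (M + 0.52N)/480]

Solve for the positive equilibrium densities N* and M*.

Setting both brackets to zero gives the nullclines N + 0.5M = 590 and 0.52N + M = 480.
Substituting M = 480 - 0.52N into the first: N(1 - 0.5·0.52) = 590 - 0.5·480.
So N* = 350/0.74 = 473, and then M* = 480 - 0.52·473 = 234.

N* ≈ 473, M* ≈ 234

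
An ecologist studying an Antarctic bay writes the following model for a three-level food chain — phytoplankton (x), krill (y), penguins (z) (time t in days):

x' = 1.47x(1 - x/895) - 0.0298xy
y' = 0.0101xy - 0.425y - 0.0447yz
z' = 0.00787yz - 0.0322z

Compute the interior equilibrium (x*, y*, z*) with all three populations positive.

x* ≈ 821, y* ≈ 4.09, z* ≈ 176

From dz/dt = 0: 0.00787y* = 0.0322, so y* = 4.09.
From dx/dt = 0: 1.47(1 - x*/895) = 0.0298·4.09, giving x* = 895·(1 - 0.0829) = 821.
From dy/dt = 0: 0.0101·821 - 0.425 = 0.0447z*, so z* = 7.86/0.0447 = 176.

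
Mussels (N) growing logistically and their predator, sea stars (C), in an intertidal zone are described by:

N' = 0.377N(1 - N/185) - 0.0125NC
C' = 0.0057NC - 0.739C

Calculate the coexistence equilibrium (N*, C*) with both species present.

From dC/dt = 0 with C > 0: 0.0057N* = 0.739, so N* = 130.
Substitute into dN/dt = 0: 0.377(1 - 130/185) = 0.0125C*.
The bracket is 0.299, giving C* = 0.113/0.0125 = 9.02.

N* ≈ 130, C* ≈ 9.02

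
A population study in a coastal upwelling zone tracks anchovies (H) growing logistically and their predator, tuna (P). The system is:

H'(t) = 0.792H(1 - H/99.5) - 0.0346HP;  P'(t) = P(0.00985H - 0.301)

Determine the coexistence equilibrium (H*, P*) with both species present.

From dP/dt = 0 with P > 0: 0.00985H* = 0.301, so H* = 30.6.
Substitute into dH/dt = 0: 0.792(1 - 30.6/99.5) = 0.0346P*.
The bracket is 0.693, giving P* = 0.549/0.0346 = 15.9.

H* ≈ 30.6, P* ≈ 15.9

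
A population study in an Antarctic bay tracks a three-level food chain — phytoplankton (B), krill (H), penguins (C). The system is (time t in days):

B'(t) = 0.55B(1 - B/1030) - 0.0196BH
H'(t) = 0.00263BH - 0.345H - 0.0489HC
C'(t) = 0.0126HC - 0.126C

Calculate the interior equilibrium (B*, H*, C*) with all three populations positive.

B* ≈ 663, H* ≈ 10, C* ≈ 28.6

From dC/dt = 0: 0.0126H* = 0.126, so H* = 10.
From dB/dt = 0: 0.55(1 - B*/1030) = 0.0196·10, giving B* = 1030·(1 - 0.356) = 663.
From dH/dt = 0: 0.00263·663 - 0.345 = 0.0489C*, so C* = 1.4/0.0489 = 28.6.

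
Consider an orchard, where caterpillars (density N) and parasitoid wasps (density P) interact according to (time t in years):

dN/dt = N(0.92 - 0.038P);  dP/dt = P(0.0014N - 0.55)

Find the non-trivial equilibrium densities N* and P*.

Set dP/dt = 0 with P > 0: 0.0014N - 0.55 = 0, so N* = 0.55/0.0014 = 393.
Set dN/dt = 0 with N > 0: 0.92 - 0.038P = 0, so P* = 0.92/0.038 = 24.2.

N* ≈ 393, P* ≈ 24.2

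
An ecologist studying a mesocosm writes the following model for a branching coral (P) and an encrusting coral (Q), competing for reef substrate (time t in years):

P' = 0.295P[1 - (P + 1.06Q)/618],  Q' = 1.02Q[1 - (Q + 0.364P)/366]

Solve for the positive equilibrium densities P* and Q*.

Setting both brackets to zero gives the nullclines P + 1.06Q = 618 and 0.364P + Q = 366.
Substituting Q = 366 - 0.364P into the first: P(1 - 1.06·0.364) = 618 - 1.06·366.
So P* = 230/0.614 = 375, and then Q* = 366 - 0.364·375 = 230.

P* ≈ 375, Q* ≈ 230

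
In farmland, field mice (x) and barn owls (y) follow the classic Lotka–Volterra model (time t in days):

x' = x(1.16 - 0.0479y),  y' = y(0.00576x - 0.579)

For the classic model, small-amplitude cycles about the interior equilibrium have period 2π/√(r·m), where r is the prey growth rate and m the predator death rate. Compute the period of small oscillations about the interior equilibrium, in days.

T ≈ 7.67 days

Here r = 1.16 and m = 0.579, so r·m = 0.672.
ω = √0.672 = 0.82 per day, hence T = 2π/ω ≈ 7.67 days.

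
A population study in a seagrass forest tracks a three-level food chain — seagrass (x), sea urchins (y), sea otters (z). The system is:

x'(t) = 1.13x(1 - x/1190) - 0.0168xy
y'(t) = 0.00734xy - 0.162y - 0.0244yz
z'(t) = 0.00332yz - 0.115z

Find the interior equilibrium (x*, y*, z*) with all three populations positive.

From dz/dt = 0: 0.00332y* = 0.115, so y* = 34.6.
From dx/dt = 0: 1.13(1 - x*/1190) = 0.0168·34.6, giving x* = 1190·(1 - 0.515) = 577.
From dy/dt = 0: 0.00734·577 - 0.162 = 0.0244z*, so z* = 4.07/0.0244 = 167.

x* ≈ 577, y* ≈ 34.6, z* ≈ 167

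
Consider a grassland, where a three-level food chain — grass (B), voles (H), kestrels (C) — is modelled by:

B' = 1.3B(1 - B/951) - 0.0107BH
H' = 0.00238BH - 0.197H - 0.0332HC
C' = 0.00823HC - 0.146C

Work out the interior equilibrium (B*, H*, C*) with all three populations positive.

B* ≈ 812, H* ≈ 17.7, C* ≈ 52.3

From dC/dt = 0: 0.00823H* = 0.146, so H* = 17.7.
From dB/dt = 0: 1.3(1 - B*/951) = 0.0107·17.7, giving B* = 951·(1 - 0.146) = 812.
From dH/dt = 0: 0.00238·812 - 0.197 = 0.0332C*, so C* = 1.74/0.0332 = 52.3.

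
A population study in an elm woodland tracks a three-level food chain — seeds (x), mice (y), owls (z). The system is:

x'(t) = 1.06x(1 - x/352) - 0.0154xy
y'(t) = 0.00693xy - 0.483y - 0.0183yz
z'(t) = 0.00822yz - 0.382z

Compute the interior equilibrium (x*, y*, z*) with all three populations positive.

From dz/dt = 0: 0.00822y* = 0.382, so y* = 46.5.
From dx/dt = 0: 1.06(1 - x*/352) = 0.0154·46.5, giving x* = 352·(1 - 0.675) = 114.
From dy/dt = 0: 0.00693·114 - 0.483 = 0.0183z*, so z* = 0.309/0.0183 = 16.9.

x* ≈ 114, y* ≈ 46.5, z* ≈ 16.9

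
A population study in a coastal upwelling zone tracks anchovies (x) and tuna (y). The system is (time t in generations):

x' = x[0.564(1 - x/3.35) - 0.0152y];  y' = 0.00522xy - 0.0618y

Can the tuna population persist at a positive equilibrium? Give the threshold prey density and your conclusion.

Threshold x = 11.8; K < 11.8, so no, the predator goes extinct.

The predator equation gives dy/dt > 0 only when x > 0.0618/0.00522 = 11.8.
Without the predator, x → K = 3.35. Since 3.35 < 11.8, the predator cannot invade.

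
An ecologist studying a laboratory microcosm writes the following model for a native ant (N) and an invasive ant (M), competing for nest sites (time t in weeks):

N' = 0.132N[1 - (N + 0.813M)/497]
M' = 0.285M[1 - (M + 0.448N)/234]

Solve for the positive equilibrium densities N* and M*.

Setting both brackets to zero gives the nullclines N + 0.813M = 497 and 0.448N + M = 234.
Substituting M = 234 - 0.448N into the first: N(1 - 0.813·0.448) = 497 - 0.813·234.
So N* = 307/0.636 = 482, and then M* = 234 - 0.448·482 = 17.8.

N* ≈ 482, M* ≈ 17.8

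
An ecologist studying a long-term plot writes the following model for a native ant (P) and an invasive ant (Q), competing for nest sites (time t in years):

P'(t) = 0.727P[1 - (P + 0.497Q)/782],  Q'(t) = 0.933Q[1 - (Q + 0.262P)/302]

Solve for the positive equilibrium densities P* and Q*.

Setting both brackets to zero gives the nullclines P + 0.497Q = 782 and 0.262P + Q = 302.
Substituting Q = 302 - 0.262P into the first: P(1 - 0.497·0.262) = 782 - 0.497·302.
So P* = 632/0.87 = 727, and then Q* = 302 - 0.262·727 = 112.

P* ≈ 727, Q* ≈ 112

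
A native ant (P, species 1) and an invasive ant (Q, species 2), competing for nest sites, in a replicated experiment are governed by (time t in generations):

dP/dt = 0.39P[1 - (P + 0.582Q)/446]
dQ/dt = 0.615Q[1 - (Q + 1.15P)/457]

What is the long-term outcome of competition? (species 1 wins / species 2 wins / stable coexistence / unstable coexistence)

species 1 excludes species 2

Compare the nullcline intercepts: K1/α12 = 446/0.582 = 766 > K2 = 457; K2/α21 = 457/1.15 = 397 < K1 = 446.
Since the inequalities point opposite ways, species 1 can invade but species 2 cannot.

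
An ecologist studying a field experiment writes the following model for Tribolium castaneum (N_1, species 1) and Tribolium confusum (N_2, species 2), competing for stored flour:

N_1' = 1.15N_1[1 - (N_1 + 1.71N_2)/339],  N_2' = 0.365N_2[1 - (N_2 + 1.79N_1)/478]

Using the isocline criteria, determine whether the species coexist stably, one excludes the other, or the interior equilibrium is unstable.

unstable coexistence (outcome depends on initial conditions)

Compare the nullcline intercepts: K1/α12 = 339/1.71 = 198 < K2 = 478; K2/α21 = 478/1.79 = 267 < K1 = 339.
Since both are reversed, neither can invade when rare; the interior point is a saddle.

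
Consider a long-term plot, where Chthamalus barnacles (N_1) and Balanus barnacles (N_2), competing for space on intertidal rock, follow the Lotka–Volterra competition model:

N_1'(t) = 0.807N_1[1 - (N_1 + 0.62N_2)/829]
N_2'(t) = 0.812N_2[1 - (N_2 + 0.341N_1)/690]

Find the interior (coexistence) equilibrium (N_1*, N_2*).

N_1* ≈ 509, N_2* ≈ 517

Setting both brackets to zero gives the nullclines N_1 + 0.62N_2 = 829 and 0.341N_1 + N_2 = 690.
Substituting N_2 = 690 - 0.341N_1 into the first: N_1(1 - 0.62·0.341) = 829 - 0.62·690.
So N_1* = 401/0.789 = 509, and then N_2* = 690 - 0.341·509 = 517.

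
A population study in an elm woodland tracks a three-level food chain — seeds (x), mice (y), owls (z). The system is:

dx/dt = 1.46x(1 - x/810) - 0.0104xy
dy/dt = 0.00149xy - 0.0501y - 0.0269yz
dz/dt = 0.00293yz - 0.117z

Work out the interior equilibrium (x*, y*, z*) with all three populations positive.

From dz/dt = 0: 0.00293y* = 0.117, so y* = 39.9.
From dx/dt = 0: 1.46(1 - x*/810) = 0.0104·39.9, giving x* = 810·(1 - 0.284) = 580.
From dy/dt = 0: 0.00149·580 - 0.0501 = 0.0269z*, so z* = 0.814/0.0269 = 30.2.

x* ≈ 580, y* ≈ 39.9, z* ≈ 30.2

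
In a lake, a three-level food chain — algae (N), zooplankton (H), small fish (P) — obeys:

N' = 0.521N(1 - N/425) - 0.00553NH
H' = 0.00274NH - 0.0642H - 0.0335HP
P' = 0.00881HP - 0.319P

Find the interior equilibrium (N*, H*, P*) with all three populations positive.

From dP/dt = 0: 0.00881H* = 0.319, so H* = 36.2.
From dN/dt = 0: 0.521(1 - N*/425) = 0.00553·36.2, giving N* = 425·(1 - 0.384) = 262.
From dH/dt = 0: 0.00274·262 - 0.0642 = 0.0335P*, so P* = 0.653/0.0335 = 19.5.

N* ≈ 262, H* ≈ 36.2, P* ≈ 19.5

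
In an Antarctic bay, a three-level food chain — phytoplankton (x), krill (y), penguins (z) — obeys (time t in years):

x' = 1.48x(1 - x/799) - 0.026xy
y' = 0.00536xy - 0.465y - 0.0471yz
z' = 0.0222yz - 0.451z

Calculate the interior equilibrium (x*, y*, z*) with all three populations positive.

From dz/dt = 0: 0.0222y* = 0.451, so y* = 20.3.
From dx/dt = 0: 1.48(1 - x*/799) = 0.026·20.3, giving x* = 799·(1 - 0.357) = 514.
From dy/dt = 0: 0.00536·514 - 0.465 = 0.0471z*, so z* = 2.29/0.0471 = 48.6.

x* ≈ 514, y* ≈ 20.3, z* ≈ 48.6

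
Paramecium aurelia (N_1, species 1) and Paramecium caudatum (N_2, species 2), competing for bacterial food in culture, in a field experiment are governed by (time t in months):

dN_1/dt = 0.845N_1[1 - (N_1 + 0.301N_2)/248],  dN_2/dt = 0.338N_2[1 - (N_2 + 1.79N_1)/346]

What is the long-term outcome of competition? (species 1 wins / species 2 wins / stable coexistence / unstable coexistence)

Compare the nullcline intercepts: K1/α12 = 248/0.301 = 824 > K2 = 346; K2/α21 = 346/1.79 = 193 < K1 = 248.
Since the inequalities point opposite ways, species 1 can invade but species 2 cannot.

species 1 excludes species 2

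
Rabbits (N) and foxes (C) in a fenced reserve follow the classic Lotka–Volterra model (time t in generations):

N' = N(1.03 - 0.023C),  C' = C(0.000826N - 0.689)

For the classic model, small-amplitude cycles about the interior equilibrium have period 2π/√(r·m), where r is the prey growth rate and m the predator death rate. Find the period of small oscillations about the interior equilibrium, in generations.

T ≈ 7.46 generations

Here r = 1.03 and m = 0.689, so r·m = 0.71.
ω = √0.71 = 0.842 per generation, hence T = 2π/ω ≈ 7.46 generations.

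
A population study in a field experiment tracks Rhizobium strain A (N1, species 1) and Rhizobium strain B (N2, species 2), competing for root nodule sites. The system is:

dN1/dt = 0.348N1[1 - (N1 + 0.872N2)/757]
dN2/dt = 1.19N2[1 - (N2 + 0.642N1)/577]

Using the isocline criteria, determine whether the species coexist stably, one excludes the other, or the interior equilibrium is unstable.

stable coexistence

Compare the nullcline intercepts: K1/α12 = 757/0.872 = 868 > K2 = 577; K2/α21 = 577/0.642 = 899 > K1 = 757.
Since both inequalities hold, each species can invade when rare, so the interior equilibrium is stable.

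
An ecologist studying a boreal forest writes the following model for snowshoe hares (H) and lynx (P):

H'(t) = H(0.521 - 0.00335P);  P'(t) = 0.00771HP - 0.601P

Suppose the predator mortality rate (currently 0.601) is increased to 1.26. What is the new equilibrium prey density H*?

At the interior fixed point, setting dP/dt = 0 with P > 0 fixes H* = (predator death rate)/(HP coefficient) — independent of the other coefficients.
With the change, H* = 1.26/0.00771 = 163; it rises from 78.

H* ≈ 163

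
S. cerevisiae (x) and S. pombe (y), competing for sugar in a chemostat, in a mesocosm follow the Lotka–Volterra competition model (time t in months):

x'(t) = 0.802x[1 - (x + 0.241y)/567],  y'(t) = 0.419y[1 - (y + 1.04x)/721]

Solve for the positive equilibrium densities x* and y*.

Setting both brackets to zero gives the nullclines x + 0.241y = 567 and 1.04x + y = 721.
Substituting y = 721 - 1.04x into the first: x(1 - 0.241·1.04) = 567 - 0.241·721.
So x* = 393/0.749 = 525, and then y* = 721 - 1.04·525 = 175.

x* ≈ 525, y* ≈ 175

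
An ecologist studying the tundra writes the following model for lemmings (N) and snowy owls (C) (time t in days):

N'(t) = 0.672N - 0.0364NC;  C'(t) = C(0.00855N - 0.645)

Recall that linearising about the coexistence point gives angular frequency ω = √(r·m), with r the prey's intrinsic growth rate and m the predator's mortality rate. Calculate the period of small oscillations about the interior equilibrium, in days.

Here r = 0.672 and m = 0.645, so r·m = 0.433.
ω = √0.433 = 0.658 per day, hence T = 2π/ω ≈ 9.54 days.

T ≈ 9.54 days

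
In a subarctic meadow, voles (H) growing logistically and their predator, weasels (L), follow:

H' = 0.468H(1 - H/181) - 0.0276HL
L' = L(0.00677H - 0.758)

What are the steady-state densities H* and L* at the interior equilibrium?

H* ≈ 112, L* ≈ 6.47

From dL/dt = 0 with L > 0: 0.00677H* = 0.758, so H* = 112.
Substitute into dH/dt = 0: 0.468(1 - 112/181) = 0.0276L*.
The bracket is 0.381, giving L* = 0.179/0.0276 = 6.47.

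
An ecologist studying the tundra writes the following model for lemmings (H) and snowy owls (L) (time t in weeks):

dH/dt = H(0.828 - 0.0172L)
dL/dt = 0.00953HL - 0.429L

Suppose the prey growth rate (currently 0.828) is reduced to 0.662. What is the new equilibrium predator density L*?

At the interior fixed point, setting dH/dt = 0 with H > 0 fixes L* = (prey growth rate)/(HL coefficient) — independent of the other coefficients.
With the change, L* = 0.662/0.0172 = 38.5; it falls from 48.1.

L* ≈ 38.5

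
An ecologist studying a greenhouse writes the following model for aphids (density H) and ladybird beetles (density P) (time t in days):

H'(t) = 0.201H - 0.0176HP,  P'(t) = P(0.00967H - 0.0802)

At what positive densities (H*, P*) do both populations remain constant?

H* ≈ 8.29, P* ≈ 11.4

Set dP/dt = 0 with P > 0: 0.00967H - 0.0802 = 0, so H* = 0.0802/0.00967 = 8.29.
Set dH/dt = 0 with H > 0: 0.201 - 0.0176P = 0, so P* = 0.201/0.0176 = 11.4.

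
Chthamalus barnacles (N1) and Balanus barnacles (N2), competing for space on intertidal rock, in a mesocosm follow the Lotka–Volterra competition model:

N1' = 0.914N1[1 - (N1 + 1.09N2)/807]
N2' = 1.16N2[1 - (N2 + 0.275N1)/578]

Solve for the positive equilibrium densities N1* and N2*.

N1* ≈ 253, N2* ≈ 508

Setting both brackets to zero gives the nullclines N1 + 1.09N2 = 807 and 0.275N1 + N2 = 578.
Substituting N2 = 578 - 0.275N1 into the first: N1(1 - 1.09·0.275) = 807 - 1.09·578.
So N1* = 177/0.7 = 253, and then N2* = 578 - 0.275·253 = 508.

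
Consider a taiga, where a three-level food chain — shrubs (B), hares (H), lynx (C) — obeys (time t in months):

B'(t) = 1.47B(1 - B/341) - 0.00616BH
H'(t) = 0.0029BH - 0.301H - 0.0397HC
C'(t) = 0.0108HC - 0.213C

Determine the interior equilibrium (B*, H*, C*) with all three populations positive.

B* ≈ 313, H* ≈ 19.7, C* ≈ 15.3

From dC/dt = 0: 0.0108H* = 0.213, so H* = 19.7.
From dB/dt = 0: 1.47(1 - B*/341) = 0.00616·19.7, giving B* = 341·(1 - 0.0826) = 313.
From dH/dt = 0: 0.0029·313 - 0.301 = 0.0397C*, so C* = 0.606/0.0397 = 15.3.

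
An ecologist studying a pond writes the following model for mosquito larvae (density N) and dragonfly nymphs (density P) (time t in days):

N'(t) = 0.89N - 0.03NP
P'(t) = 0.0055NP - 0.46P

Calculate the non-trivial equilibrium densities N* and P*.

N* ≈ 83.6, P* ≈ 29.7

Set dP/dt = 0 with P > 0: 0.0055N - 0.46 = 0, so N* = 0.46/0.0055 = 83.6.
Set dN/dt = 0 with N > 0: 0.89 - 0.03P = 0, so P* = 0.89/0.03 = 29.7.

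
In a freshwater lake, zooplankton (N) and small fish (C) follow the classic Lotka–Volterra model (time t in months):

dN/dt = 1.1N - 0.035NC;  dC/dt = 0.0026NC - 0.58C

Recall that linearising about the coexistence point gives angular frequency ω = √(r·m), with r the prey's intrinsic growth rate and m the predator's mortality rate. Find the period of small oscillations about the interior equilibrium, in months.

Here r = 1.1 and m = 0.58, so r·m = 0.638.
ω = √0.638 = 0.799 per month, hence T = 2π/ω ≈ 7.87 months.

T ≈ 7.87 months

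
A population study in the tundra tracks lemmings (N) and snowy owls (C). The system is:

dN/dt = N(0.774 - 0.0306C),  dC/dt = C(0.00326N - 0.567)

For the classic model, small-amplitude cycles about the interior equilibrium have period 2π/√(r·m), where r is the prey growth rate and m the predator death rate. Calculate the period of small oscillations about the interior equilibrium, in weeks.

Here r = 0.774 and m = 0.567, so r·m = 0.439.
ω = √0.439 = 0.662 per week, hence T = 2π/ω ≈ 9.48 weeks.

T ≈ 9.48 weeks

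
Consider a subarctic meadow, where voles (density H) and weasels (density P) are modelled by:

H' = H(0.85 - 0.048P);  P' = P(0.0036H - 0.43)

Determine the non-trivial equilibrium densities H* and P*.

H* ≈ 119, P* ≈ 17.7

Set dP/dt = 0 with P > 0: 0.0036H - 0.43 = 0, so H* = 0.43/0.0036 = 119.
Set dH/dt = 0 with H > 0: 0.85 - 0.048P = 0, so P* = 0.85/0.048 = 17.7.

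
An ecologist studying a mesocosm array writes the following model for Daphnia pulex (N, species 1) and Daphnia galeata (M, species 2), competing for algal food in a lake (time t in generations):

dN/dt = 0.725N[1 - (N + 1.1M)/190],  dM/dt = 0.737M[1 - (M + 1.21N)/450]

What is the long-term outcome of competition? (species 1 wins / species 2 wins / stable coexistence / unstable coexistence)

Compare the nullcline intercepts: K1/α12 = 190/1.1 = 173 < K2 = 450; K2/α21 = 450/1.21 = 372 > K1 = 190.
Since the inequalities point opposite ways, species 2 can invade but species 1 cannot.

species 2 excludes species 1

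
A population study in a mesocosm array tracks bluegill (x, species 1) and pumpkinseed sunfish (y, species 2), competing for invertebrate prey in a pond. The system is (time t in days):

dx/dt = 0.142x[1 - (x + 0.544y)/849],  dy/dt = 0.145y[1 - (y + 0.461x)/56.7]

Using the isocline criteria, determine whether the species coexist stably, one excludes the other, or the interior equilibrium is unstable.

species 1 excludes species 2

Compare the nullcline intercepts: K1/α12 = 849/0.544 = 1560 > K2 = 56.7; K2/α21 = 56.7/0.461 = 123 < K1 = 849.
Since the inequalities point opposite ways, species 1 can invade but species 2 cannot.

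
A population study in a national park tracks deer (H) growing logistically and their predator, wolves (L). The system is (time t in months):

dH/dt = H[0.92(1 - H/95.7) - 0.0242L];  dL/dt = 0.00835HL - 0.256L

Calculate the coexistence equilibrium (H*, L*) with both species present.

From dL/dt = 0 with L > 0: 0.00835H* = 0.256, so H* = 30.7.
Substitute into dH/dt = 0: 0.92(1 - 30.7/95.7) = 0.0242L*.
The bracket is 0.68, giving L* = 0.625/0.0242 = 25.8.

H* ≈ 30.7, L* ≈ 25.8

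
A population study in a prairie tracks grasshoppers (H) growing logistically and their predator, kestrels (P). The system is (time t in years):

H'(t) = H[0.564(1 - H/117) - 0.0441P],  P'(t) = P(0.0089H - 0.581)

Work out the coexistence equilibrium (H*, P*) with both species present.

From dP/dt = 0 with P > 0: 0.0089H* = 0.581, so H* = 65.3.
Substitute into dH/dt = 0: 0.564(1 - 65.3/117) = 0.0441P*.
The bracket is 0.442, giving P* = 0.249/0.0441 = 5.65.

H* ≈ 65.3, P* ≈ 5.65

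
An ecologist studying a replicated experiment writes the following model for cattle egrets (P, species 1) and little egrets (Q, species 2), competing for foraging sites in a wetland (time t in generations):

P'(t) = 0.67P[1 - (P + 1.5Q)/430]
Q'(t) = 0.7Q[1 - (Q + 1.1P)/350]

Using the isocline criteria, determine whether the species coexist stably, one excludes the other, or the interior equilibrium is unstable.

unstable coexistence (outcome depends on initial conditions)

Compare the nullcline intercepts: K1/α12 = 430/1.5 = 287 < K2 = 350; K2/α21 = 350/1.1 = 318 < K1 = 430.
Since both are reversed, neither can invade when rare; the interior point is a saddle.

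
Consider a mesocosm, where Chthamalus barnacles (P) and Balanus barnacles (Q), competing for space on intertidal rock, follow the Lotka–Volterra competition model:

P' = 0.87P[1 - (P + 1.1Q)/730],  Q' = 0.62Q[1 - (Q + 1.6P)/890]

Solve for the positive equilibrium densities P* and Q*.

P* ≈ 328, Q* ≈ 366

Setting both brackets to zero gives the nullclines P + 1.1Q = 730 and 1.6P + Q = 890.
Substituting Q = 890 - 1.6P into the first: P(1 - 1.1·1.6) = 730 - 1.1·890.
So P* = -249/-0.76 = 328, and then Q* = 890 - 1.6·328 = 366.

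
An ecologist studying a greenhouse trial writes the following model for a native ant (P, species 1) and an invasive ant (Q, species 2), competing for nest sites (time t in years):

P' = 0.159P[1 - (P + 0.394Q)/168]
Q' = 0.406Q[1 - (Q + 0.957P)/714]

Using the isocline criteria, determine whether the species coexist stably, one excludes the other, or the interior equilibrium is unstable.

species 2 excludes species 1

Compare the nullcline intercepts: K1/α12 = 168/0.394 = 426 < K2 = 714; K2/α21 = 714/0.957 = 746 > K1 = 168.
Since the inequalities point opposite ways, species 2 can invade but species 1 cannot.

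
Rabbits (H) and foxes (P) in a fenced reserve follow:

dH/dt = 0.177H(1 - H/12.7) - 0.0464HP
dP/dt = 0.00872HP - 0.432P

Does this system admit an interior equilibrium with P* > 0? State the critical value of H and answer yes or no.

The predator equation gives dP/dt > 0 only when H > 0.432/0.00872 = 49.5.
Without the predator, H → K = 12.7. Since 12.7 < 49.5, the predator cannot invade.

Threshold H = 49.5; K < 49.5, so no, the predator goes extinct.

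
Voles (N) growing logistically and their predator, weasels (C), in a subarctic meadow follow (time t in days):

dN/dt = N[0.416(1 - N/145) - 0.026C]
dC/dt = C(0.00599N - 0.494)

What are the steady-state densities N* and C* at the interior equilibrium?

From dC/dt = 0 with C > 0: 0.00599N* = 0.494, so N* = 82.5.
Substitute into dN/dt = 0: 0.416(1 - 82.5/145) = 0.026C*.
The bracket is 0.431, giving C* = 0.179/0.026 = 6.9.

N* ≈ 82.5, C* ≈ 6.9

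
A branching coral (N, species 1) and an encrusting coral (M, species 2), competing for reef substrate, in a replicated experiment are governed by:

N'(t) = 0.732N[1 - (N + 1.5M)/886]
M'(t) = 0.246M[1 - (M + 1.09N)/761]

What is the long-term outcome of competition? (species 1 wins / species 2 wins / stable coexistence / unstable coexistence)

unstable coexistence (outcome depends on initial conditions)

Compare the nullcline intercepts: K1/α12 = 886/1.5 = 591 < K2 = 761; K2/α21 = 761/1.09 = 698 < K1 = 886.
Since both are reversed, neither can invade when rare; the interior point is a saddle.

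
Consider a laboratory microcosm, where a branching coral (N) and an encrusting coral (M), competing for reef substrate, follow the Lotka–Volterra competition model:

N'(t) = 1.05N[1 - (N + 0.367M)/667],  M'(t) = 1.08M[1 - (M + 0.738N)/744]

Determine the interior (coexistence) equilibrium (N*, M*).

N* ≈ 540, M* ≈ 345

Setting both brackets to zero gives the nullclines N + 0.367M = 667 and 0.738N + M = 744.
Substituting M = 744 - 0.738N into the first: N(1 - 0.367·0.738) = 667 - 0.367·744.
So N* = 394/0.729 = 540, and then M* = 744 - 0.738·540 = 345.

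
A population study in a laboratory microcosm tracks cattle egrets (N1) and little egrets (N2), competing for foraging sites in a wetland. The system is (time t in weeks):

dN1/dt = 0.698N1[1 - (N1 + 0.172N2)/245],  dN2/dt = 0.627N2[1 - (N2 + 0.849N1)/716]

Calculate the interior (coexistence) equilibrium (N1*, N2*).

Setting both brackets to zero gives the nullclines N1 + 0.172N2 = 245 and 0.849N1 + N2 = 716.
Substituting N2 = 716 - 0.849N1 into the first: N1(1 - 0.172·0.849) = 245 - 0.172·716.
So N1* = 122/0.854 = 143, and then N2* = 716 - 0.849·143 = 595.

N1* ≈ 143, N2* ≈ 595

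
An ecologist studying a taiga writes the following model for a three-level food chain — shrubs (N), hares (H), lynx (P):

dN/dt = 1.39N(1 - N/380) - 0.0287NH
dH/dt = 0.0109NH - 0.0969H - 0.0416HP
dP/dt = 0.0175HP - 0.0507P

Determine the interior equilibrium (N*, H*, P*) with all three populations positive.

N* ≈ 357, H* ≈ 2.9, P* ≈ 91.3

From dP/dt = 0: 0.0175H* = 0.0507, so H* = 2.9.
From dN/dt = 0: 1.39(1 - N*/380) = 0.0287·2.9, giving N* = 380·(1 - 0.0598) = 357.
From dH/dt = 0: 0.0109·357 - 0.0969 = 0.0416P*, so P* = 3.8/0.0416 = 91.3.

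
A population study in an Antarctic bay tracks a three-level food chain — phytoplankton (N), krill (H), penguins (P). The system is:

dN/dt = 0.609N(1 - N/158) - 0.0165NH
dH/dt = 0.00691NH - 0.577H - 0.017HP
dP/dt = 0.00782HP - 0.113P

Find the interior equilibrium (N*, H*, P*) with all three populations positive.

N* ≈ 96.1, H* ≈ 14.5, P* ≈ 5.14

From dP/dt = 0: 0.00782H* = 0.113, so H* = 14.5.
From dN/dt = 0: 0.609(1 - N*/158) = 0.0165·14.5, giving N* = 158·(1 - 0.392) = 96.1.
From dH/dt = 0: 0.00691·96.1 - 0.577 = 0.017P*, so P* = 0.0873/0.017 = 5.14.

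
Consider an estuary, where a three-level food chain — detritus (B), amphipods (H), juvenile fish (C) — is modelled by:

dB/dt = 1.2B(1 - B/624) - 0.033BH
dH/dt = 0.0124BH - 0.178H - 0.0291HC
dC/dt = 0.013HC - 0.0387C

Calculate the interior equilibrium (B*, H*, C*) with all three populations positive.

B* ≈ 573, H* ≈ 2.98, C* ≈ 238

From dC/dt = 0: 0.013H* = 0.0387, so H* = 2.98.
From dB/dt = 0: 1.2(1 - B*/624) = 0.033·2.98, giving B* = 624·(1 - 0.0819) = 573.
From dH/dt = 0: 0.0124·573 - 0.178 = 0.0291C*, so C* = 6.93/0.0291 = 238.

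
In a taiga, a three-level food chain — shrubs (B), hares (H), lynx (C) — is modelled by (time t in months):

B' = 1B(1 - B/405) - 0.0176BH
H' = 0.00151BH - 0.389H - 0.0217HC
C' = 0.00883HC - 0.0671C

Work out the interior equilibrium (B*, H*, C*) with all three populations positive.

B* ≈ 351, H* ≈ 7.6, C* ≈ 6.49

From dC/dt = 0: 0.00883H* = 0.0671, so H* = 7.6.
From dB/dt = 0: 1(1 - B*/405) = 0.0176·7.6, giving B* = 405·(1 - 0.134) = 351.
From dH/dt = 0: 0.00151·351 - 0.389 = 0.0217C*, so C* = 0.141/0.0217 = 6.49.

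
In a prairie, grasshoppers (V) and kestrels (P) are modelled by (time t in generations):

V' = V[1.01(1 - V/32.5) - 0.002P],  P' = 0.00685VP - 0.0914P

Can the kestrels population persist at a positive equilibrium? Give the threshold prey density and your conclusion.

Threshold V = 13.3; K > 13.3, so yes, the predator persists.

The predator equation gives dP/dt > 0 only when V > 0.0914/0.00685 = 13.3.
Without the predator, V → K = 32.5. Since 32.5 > 13.3, the predator can invade and persist.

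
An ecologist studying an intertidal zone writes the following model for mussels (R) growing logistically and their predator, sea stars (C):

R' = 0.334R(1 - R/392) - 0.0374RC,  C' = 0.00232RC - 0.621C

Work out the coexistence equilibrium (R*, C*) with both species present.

R* ≈ 268, C* ≈ 2.83

From dC/dt = 0 with C > 0: 0.00232R* = 0.621, so R* = 268.
Substitute into dR/dt = 0: 0.334(1 - 268/392) = 0.0374C*.
The bracket is 0.317, giving C* = 0.106/0.0374 = 2.83.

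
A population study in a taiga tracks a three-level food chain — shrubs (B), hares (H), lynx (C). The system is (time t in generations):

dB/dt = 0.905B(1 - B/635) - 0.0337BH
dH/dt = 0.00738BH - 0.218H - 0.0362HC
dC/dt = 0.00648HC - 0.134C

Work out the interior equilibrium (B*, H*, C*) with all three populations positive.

B* ≈ 146, H* ≈ 20.7, C* ≈ 23.7

From dC/dt = 0: 0.00648H* = 0.134, so H* = 20.7.
From dB/dt = 0: 0.905(1 - B*/635) = 0.0337·20.7, giving B* = 635·(1 - 0.77) = 146.
From dH/dt = 0: 0.00738·146 - 0.218 = 0.0362C*, so C* = 0.86/0.0362 = 23.7.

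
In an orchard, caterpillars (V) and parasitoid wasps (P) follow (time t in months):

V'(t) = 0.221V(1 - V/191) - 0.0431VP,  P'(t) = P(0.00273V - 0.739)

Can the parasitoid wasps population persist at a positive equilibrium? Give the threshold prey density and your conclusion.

Threshold V = 271; K < 271, so no, the predator goes extinct.

The predator equation gives dP/dt > 0 only when V > 0.739/0.00273 = 271.
Without the predator, V → K = 191. Since 191 < 271, the predator cannot invade.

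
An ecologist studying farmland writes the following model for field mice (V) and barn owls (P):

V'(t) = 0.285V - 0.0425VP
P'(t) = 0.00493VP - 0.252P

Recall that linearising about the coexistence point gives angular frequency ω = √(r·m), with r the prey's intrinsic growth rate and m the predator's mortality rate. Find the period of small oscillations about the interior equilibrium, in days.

Here r = 0.285 and m = 0.252, so r·m = 0.0718.
ω = √0.0718 = 0.268 per day, hence T = 2π/ω ≈ 23.4 days.

T ≈ 23.4 days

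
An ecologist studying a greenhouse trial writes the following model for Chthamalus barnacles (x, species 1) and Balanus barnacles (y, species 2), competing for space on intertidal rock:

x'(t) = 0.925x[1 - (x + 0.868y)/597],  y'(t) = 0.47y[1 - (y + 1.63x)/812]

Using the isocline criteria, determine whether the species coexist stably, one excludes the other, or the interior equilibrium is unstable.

unstable coexistence (outcome depends on initial conditions)

Compare the nullcline intercepts: K1/α12 = 597/0.868 = 688 < K2 = 812; K2/α21 = 812/1.63 = 498 < K1 = 597.
Since both are reversed, neither can invade when rare; the interior point is a saddle.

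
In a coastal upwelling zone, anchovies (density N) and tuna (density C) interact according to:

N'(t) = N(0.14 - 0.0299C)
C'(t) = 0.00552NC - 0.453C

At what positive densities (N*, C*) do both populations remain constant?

Set dC/dt = 0 with C > 0: 0.00552N - 0.453 = 0, so N* = 0.453/0.00552 = 82.1.
Set dN/dt = 0 with N > 0: 0.14 - 0.0299C = 0, so C* = 0.14/0.0299 = 4.68.

N* ≈ 82.1, C* ≈ 4.68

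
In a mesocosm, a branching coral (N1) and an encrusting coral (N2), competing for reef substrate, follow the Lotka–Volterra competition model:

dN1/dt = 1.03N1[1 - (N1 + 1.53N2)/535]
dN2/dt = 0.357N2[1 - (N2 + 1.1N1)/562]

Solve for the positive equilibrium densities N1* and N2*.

N1* ≈ 476, N2* ≈ 38.8

Setting both brackets to zero gives the nullclines N1 + 1.53N2 = 535 and 1.1N1 + N2 = 562.
Substituting N2 = 562 - 1.1N1 into the first: N1(1 - 1.53·1.1) = 535 - 1.53·562.
So N1* = -325/-0.683 = 476, and then N2* = 562 - 1.1·476 = 38.8.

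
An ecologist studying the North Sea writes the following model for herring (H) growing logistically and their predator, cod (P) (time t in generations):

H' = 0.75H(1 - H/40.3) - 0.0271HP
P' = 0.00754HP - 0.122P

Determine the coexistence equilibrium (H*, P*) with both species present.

From dP/dt = 0 with P > 0: 0.00754H* = 0.122, so H* = 16.2.
Substitute into dH/dt = 0: 0.75(1 - 16.2/40.3) = 0.0271P*.
The bracket is 0.599, giving P* = 0.449/0.0271 = 16.6.

H* ≈ 16.2, P* ≈ 16.6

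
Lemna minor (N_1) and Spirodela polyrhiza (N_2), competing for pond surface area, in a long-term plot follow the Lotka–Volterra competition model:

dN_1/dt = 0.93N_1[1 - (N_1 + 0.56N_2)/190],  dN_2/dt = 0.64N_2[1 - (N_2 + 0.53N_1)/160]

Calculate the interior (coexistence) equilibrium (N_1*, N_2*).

Setting both brackets to zero gives the nullclines N_1 + 0.56N_2 = 190 and 0.53N_1 + N_2 = 160.
Substituting N_2 = 160 - 0.53N_1 into the first: N_1(1 - 0.56·0.53) = 190 - 0.56·160.
So N_1* = 100/0.703 = 143, and then N_2* = 160 - 0.53·143 = 84.3.

N_1* ≈ 143, N_2* ≈ 84.3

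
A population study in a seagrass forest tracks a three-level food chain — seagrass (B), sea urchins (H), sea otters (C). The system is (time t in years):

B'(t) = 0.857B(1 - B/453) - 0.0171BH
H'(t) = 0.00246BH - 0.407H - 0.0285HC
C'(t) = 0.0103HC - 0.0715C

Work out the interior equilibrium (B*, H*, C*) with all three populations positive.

From dC/dt = 0: 0.0103H* = 0.0715, so H* = 6.94.
From dB/dt = 0: 0.857(1 - B*/453) = 0.0171·6.94, giving B* = 453·(1 - 0.139) = 390.
From dH/dt = 0: 0.00246·390 - 0.407 = 0.0285C*, so C* = 0.553/0.0285 = 19.4.

B* ≈ 390, H* ≈ 6.94, C* ≈ 19.4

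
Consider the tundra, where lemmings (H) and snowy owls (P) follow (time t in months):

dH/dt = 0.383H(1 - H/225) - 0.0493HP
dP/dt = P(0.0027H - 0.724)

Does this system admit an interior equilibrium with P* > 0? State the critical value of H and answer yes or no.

The predator equation gives dP/dt > 0 only when H > 0.724/0.0027 = 268.
Without the predator, H → K = 225. Since 225 < 268, the predator cannot invade.

Threshold H = 268; K < 268, so no, the predator goes extinct.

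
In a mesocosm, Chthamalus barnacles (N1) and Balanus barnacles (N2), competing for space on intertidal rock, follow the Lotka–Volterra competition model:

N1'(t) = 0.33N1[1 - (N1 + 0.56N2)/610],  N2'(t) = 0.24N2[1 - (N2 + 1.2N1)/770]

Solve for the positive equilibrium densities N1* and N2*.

Setting both brackets to zero gives the nullclines N1 + 0.56N2 = 610 and 1.2N1 + N2 = 770.
Substituting N2 = 770 - 1.2N1 into the first: N1(1 - 0.56·1.2) = 610 - 0.56·770.
So N1* = 179/0.328 = 545, and then N2* = 770 - 1.2·545 = 116.

N1* ≈ 545, N2* ≈ 116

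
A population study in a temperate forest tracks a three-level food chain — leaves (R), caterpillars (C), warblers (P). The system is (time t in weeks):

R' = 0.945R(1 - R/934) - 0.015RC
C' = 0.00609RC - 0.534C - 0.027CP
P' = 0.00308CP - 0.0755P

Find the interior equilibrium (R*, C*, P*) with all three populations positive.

R* ≈ 571, C* ≈ 24.5, P* ≈ 109

From dP/dt = 0: 0.00308C* = 0.0755, so C* = 24.5.
From dR/dt = 0: 0.945(1 - R*/934) = 0.015·24.5, giving R* = 934·(1 - 0.389) = 571.
From dC/dt = 0: 0.00609·571 - 0.534 = 0.027P*, so P* = 2.94/0.027 = 109.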